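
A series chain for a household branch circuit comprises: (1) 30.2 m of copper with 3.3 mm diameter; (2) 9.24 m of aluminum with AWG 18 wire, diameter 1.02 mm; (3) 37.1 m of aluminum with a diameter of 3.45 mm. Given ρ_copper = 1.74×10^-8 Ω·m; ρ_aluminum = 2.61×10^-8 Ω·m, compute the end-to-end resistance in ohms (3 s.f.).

Seg 1: A = π(d/2)² = π(1.6500e-03 m)² = 8.553e-06 m²
R_1 = (1.74×10^-8)(30.2)/(8.553e-06) = 0.06144 Ω
Seg 2: A = π(1.02/2 mm)² = π(5.1000e-04 m)² = 8.171e-07 m²
R_2 = (2.61×10^-8)(9.24)/(8.171e-07) = 0.2951 Ω
Seg 3: A = π(d/2)² = π(1.7250e-03 m)² = 9.348e-06 m²
R_3 = (2.61×10^-8)(37.1)/(9.348e-06) = 0.1036 Ω
R_total = R_1 + R_2 + R_3 = 0.460 Ω

0.460 Ω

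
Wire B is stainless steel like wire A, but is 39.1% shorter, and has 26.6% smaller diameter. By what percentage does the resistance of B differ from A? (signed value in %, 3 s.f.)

R ∝ L/d², so R_B/R_A = (1 − 39.1/100) × (1 − 26.6/100)⁻²
= 0.609 × 1.856 = 1.13
(R_B − R_A)/R_A = 1.13 − 1 = 13.0%

13.0%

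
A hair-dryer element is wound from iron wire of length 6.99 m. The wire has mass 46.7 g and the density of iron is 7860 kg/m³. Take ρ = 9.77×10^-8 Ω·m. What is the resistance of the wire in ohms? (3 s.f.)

0.803 Ω

A = m/(density·L) = 0.0467/(7860×6.99) = 8.5000e-07 m²
R = ρL/A = (9.77×10^-8)(6.99)/(8.5000e-07) = 0.803 Ω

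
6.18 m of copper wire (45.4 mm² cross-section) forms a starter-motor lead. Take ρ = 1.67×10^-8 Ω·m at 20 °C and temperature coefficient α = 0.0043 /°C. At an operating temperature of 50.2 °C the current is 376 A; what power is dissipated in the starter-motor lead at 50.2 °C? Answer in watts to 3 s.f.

A = 45.4 mm² = 4.540e-05 m²
R₍20₎ = ρL/A = (1.67×10^-8)(6.18)/(4.540e-05) = 0.002273 Ω
R₍50.2₎ = R₍20₎(1 + αΔT) = 0.002273 × (1 + 0.0043×30.2) = 0.002568 Ω
P = I²R = (376)² × 0.002568 = 363 W

363 W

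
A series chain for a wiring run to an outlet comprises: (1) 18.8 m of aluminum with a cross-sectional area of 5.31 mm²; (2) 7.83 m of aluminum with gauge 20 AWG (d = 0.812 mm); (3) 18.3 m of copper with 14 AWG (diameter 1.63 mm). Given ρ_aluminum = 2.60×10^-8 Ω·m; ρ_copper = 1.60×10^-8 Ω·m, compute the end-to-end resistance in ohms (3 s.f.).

0.625 Ω

Seg 1: A = 5.31 mm² = 5.310e-06 m²
R_1 = (2.60×10^-8)(18.8)/(5.310e-06) = 0.09205 Ω
Seg 2: A = π(0.812/2 mm)² = π(4.0600e-04 m)² = 5.178e-07 m²
R_2 = (2.60×10^-8)(7.83)/(5.178e-07) = 0.3931 Ω
Seg 3: A = π(1.63/2 mm)² = π(8.1500e-04 m)² = 2.087e-06 m²
R_3 = (1.60×10^-8)(18.3)/(2.087e-06) = 0.1403 Ω
R_total = R_1 + R_2 + R_3 = 0.625 Ω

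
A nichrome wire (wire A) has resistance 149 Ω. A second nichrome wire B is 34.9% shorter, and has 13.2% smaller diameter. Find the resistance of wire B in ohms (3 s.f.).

R ∝ L/d², so R_B/R_A = (1 − 34.9/100) × (1 − 13.2/100)⁻²
= 0.651 × 1.327 = 0.8641
R_B = 0.8641 × 149 = 129 Ω

129 Ω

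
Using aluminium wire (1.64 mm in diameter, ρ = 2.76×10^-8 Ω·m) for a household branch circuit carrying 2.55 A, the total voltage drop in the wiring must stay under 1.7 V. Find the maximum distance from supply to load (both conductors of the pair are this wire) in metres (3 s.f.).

25.5 m

A = π(d/2)² = π(8.2000e-04 m)² = 2.112e-06 m²
L_max = V_max·A/(2·ρI) = (1.7)(2.112e-06)/(2×2.76×10^-8×2.55) = 25.5 m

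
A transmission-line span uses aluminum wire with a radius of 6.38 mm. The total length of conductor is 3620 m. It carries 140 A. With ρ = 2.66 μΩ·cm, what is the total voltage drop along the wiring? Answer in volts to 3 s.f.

ρ = 2.66 μΩ·cm = 2.66×10^-8 Ω·m
A = πr² = π(6.3800e-03 m)² = 1.279e-04 m²
R = ρL/A = (2.66×10^-8)(3620)/(1.279e-04) = 0.753 Ω
V = IR = 140 × 0.753 = 105 V

105 V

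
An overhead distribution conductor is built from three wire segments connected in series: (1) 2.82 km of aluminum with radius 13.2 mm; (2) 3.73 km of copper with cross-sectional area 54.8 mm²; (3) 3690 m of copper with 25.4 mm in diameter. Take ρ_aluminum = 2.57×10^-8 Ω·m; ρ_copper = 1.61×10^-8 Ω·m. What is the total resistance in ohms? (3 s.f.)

1.35 Ω

Seg 1: A = πr² = π(1.3200e-02 m)² = 5.474e-04 m²
R_1 = (2.57×10^-8)(2820)/(5.474e-04) = 0.1324 Ω
Seg 2: A = 54.8 mm² = 5.480e-05 m²
R_2 = (1.61×10^-8)(3730)/(5.480e-05) = 1.096 Ω
Seg 3: A = π(d/2)² = π(1.2700e-02 m)² = 5.067e-04 m²
R_3 = (1.61×10^-8)(3690)/(5.067e-04) = 0.1172 Ω
R_total = R_1 + R_2 + R_3 = 1.35 Ω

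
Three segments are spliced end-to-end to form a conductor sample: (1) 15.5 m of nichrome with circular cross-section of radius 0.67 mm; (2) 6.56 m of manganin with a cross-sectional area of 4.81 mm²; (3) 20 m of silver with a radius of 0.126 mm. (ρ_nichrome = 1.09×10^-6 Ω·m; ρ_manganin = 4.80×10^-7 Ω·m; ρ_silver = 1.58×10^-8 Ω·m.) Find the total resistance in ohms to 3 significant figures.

19.0 Ω

Seg 1: A = πr² = π(6.7000e-04 m)² = 1.410e-06 m²
R_1 = (1.09×10^-6)(15.5)/(1.410e-06) = 11.98 Ω
Seg 2: A = 4.81 mm² = 4.810e-06 m²
R_2 = (4.80×10^-7)(6.56)/(4.810e-06) = 0.6546 Ω
Seg 3: A = πr² = π(1.2600e-04 m)² = 4.988e-08 m²
R_3 = (1.58×10^-8)(20)/(4.988e-08) = 6.336 Ω
R_total = R_1 + R_2 + R_3 = 19.0 Ω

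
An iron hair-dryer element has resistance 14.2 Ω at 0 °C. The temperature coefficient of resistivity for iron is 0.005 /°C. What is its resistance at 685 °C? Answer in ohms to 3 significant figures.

62.8 Ω

ΔT = 685 − 0 = 685 °C
R = R₀(1 + αΔT) = 14.2 × (1 + 0.005×685) = 14.2 × 4.425 = 62.8 Ω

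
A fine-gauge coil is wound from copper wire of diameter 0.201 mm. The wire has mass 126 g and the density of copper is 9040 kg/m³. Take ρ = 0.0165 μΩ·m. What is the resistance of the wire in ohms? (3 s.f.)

ρ = 0.0165 μΩ·m = 1.65×10^-8 Ω·m
A = π(d/2)² = π(1.0050e-04 m)² = 3.1731e-08 m²
L = m/(density·A) = 0.126/(9040×3.1731e-08) = 439.3 m
R = ρL/A = (1.65×10^-8)(439.3)/(3.1731e-08) = 228 Ω

228 Ω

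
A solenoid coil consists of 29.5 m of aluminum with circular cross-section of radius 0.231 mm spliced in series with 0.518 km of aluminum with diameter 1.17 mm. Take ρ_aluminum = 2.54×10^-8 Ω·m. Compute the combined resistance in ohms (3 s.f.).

16.7 Ω

Segment 1: A = πr² = π(2.3100e-04 m)² = 1.676e-07 m²
R₁ = ρL/A = (2.54×10^-8)(29.5)/(1.676e-07) = 4.47 Ω
Segment 2: A = π(d/2)² = π(5.8500e-04 m)² = 1.075e-06 m²
R₂ = (2.54×10^-8)(518)/(1.075e-06) = 12.24 Ω
R = R₁ + R₂ = 16.7 Ω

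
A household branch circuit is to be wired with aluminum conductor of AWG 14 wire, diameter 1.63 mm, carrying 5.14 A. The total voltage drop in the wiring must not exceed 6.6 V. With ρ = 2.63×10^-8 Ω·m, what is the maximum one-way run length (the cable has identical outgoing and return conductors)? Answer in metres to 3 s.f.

50.9 m

A = π(1.63/2 mm)² = π(8.1500e-04 m)² = 2.087e-06 m²
L_max = V_max·A/(2·ρI) = (6.6)(2.087e-06)/(2×2.63×10^-8×5.14) = 50.9 m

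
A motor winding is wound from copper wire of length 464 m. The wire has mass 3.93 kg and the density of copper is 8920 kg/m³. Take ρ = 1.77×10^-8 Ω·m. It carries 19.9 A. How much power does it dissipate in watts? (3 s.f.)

A = m/(density·L) = 3.93/(8920×464) = 9.4953e-07 m²
R = ρL/A = (1.77×10^-8)(464)/(9.4953e-07) = 8.649 Ω
P = I²R = (19.9)² × 8.649 = 3430 W

3430 W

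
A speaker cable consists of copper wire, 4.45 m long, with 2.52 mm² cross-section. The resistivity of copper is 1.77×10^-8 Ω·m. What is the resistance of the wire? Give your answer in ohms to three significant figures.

A = 2.52 mm² = 2.520e-06 m²
R = ρL/A = (1.77×10^-8)(4.45 m)/(2.520e-06 m²) = 0.0313 Ω

0.0313 Ω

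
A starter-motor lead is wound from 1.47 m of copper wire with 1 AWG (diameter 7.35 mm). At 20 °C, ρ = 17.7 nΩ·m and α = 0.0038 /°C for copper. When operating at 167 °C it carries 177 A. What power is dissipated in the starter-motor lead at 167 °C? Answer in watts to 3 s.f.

29.9 W

ρ = 17.7 nΩ·m = 1.77×10^-8 Ω·m
A = π(7.35/2 mm)² = π(3.6750e-03 m)² = 4.243e-05 m²
R₍20₎ = ρL/A = (1.77×10^-8)(1.47)/(4.243e-05) = 6.132×10^-4 Ω
R₍167₎ = R₍20₎(1 + αΔT) = 6.132×10^-4 × (1 + 0.0038×147) = 9.558×10^-4 Ω
P = I²R = (177)² × 9.558×10^-4 = 29.9 W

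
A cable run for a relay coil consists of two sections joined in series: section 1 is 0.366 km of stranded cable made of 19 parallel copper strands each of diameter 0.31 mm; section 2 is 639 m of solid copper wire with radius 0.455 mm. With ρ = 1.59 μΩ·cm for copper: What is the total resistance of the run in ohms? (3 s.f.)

ρ = 1.59 μΩ·cm = 1.59×10^-8 Ω·m
Section 1: A_strand = π(1.5500e-04)² = 7.548e-08 m²; R₁ = ρL/(N·A_s) = (1.59×10^-8)(366)/(19×7.548e-08) = 4.058 Ω
Section 2: A = πr² = π(4.5500e-04 m)² = 6.504e-07 m²
R₂ = (1.59×10^-8)(639)/(6.504e-07) = 15.62 Ω
R = R₁ + R₂ = 19.7 Ω

19.7 Ω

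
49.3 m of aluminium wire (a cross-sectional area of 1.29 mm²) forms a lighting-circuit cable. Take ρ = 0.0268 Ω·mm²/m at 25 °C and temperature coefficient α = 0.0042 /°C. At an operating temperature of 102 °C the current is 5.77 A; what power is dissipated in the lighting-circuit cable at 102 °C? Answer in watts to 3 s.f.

45.1 W

ρ = 0.0268 Ω·mm²/m = 2.68×10^-8 Ω·m
A = 1.29 mm² = 1.290e-06 m²
R₍25₎ = ρL/A = (2.68×10^-8)(49.3)/(1.290e-06) = 1.024 Ω
R₍102₎ = R₍25₎(1 + αΔT) = 1.024 × (1 + 0.0042×77) = 1.355 Ω
P = I²R = (5.77)² × 1.355 = 45.1 W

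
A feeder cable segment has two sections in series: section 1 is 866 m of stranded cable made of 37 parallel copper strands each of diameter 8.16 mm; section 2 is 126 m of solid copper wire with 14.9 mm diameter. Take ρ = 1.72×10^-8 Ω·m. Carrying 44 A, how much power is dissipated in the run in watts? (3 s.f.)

Section 1: A_strand = π(4.0800e-03)² = 5.230e-05 m²; R₁ = ρL/(N·A_s) = (1.72×10^-8)(866)/(37×5.230e-05) = 0.007698 Ω
Section 2: A = π(d/2)² = π(7.4500e-03 m)² = 1.744e-04 m²
R₂ = (1.72×10^-8)(126)/(1.744e-04) = 0.01243 Ω
R = R₁ + R₂ = 0.02013 Ω
P = I²R = (44)² × 0.02013 = 39.0 W

39.0 W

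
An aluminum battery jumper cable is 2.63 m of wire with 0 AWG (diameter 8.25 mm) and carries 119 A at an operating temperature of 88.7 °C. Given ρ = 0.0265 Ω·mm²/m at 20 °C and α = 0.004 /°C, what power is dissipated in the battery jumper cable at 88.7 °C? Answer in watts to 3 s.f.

ρ = 0.0265 Ω·mm²/m = 2.65×10^-8 Ω·m
A = π(8.25/2 mm)² = π(4.1250e-03 m)² = 5.346e-05 m²
R₍20₎ = ρL/A = (2.65×10^-8)(2.63)/(5.346e-05) = 0.001304 Ω
R₍88.7₎ = R₍20₎(1 + αΔT) = 0.001304 × (1 + 0.004×68.7) = 0.001662 Ω
P = I²R = (119)² × 0.001662 = 23.5 W

23.5 W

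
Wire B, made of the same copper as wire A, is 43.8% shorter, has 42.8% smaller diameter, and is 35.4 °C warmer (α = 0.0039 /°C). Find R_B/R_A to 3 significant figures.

R ∝ ρL/d² with ρ ∝ (1+αΔT), so R_B/R_A = (1 − 43.8/100) × (1 − 42.8/100)⁻² × (1 + 0.0039×35.4)
= 0.562 × 3.056 × 1.138 = 1.95

1.95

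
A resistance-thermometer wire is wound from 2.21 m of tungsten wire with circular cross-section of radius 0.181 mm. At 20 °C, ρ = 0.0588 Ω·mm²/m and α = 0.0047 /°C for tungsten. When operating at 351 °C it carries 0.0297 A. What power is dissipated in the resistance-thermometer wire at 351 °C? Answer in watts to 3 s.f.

ρ = 0.0588 Ω·mm²/m = 5.88×10^-8 Ω·m
A = πr² = π(1.8100e-04 m)² = 1.029e-07 m²
R₍20₎ = ρL/A = (5.88×10^-8)(2.21)/(1.029e-07) = 1.263 Ω
R₍351₎ = R₍20₎(1 + αΔT) = 1.263 × (1 + 0.0047×331) = 3.227 Ω
P = I²R = (0.0297)² × 3.227 = 0.00285 W

0.00285 W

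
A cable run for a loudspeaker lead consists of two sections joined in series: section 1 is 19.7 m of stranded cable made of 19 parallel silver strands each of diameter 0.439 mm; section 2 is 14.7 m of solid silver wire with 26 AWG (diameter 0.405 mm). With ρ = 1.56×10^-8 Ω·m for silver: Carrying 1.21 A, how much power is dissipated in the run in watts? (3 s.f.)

Section 1: A_strand = π(2.1950e-04)² = 1.514e-07 m²; R₁ = ρL/(N·A_s) = (1.56×10^-8)(19.7)/(19×1.514e-07) = 0.1069 Ω
Section 2: A = π(0.405/2 mm)² = π(2.0250e-04 m)² = 1.288e-07 m²
R₂ = (1.56×10^-8)(14.7)/(1.288e-07) = 1.78 Ω
R = R₁ + R₂ = 1.887 Ω
P = I²R = (1.21)² × 1.887 = 2.76 W

2.76 W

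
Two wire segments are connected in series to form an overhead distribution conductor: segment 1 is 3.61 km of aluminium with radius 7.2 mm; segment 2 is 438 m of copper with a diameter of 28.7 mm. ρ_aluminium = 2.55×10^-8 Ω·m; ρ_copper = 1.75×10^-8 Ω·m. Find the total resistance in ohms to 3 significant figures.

Segment 1: A = πr² = π(7.2000e-03 m)² = 1.629e-04 m²
R₁ = ρL/A = (2.55×10^-8)(3610)/(1.629e-04) = 0.5652 Ω
Segment 2: A = π(d/2)² = π(1.4350e-02 m)² = 6.469e-04 m²
R₂ = (1.75×10^-8)(438)/(6.469e-04) = 0.01185 Ω
R = R₁ + R₂ = 0.577 Ω

0.577 Ω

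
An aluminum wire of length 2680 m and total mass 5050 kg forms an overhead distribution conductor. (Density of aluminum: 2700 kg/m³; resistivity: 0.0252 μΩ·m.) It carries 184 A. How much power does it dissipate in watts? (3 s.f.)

ρ = 0.0252 μΩ·m = 2.52×10^-8 Ω·m
A = m/(density·L) = 5050/(2700×2680) = 6.9790e-04 m²
R = ρL/A = (2.52×10^-8)(2680)/(6.9790e-04) = 0.09677 Ω
P = I²R = (184)² × 0.09677 = 3280 W

3280 W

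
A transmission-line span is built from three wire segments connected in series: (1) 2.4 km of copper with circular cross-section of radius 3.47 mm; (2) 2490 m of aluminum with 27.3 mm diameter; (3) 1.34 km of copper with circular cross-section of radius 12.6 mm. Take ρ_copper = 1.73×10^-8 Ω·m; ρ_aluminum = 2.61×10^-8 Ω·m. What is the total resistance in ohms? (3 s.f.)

1.26 Ω

Seg 1: A = πr² = π(3.4700e-03 m)² = 3.783e-05 m²
R_1 = (1.73×10^-8)(2400)/(3.783e-05) = 1.098 Ω
Seg 2: A = π(d/2)² = π(1.3650e-02 m)² = 5.853e-04 m²
R_2 = (2.61×10^-8)(2490)/(5.853e-04) = 0.111 Ω
Seg 3: A = πr² = π(1.2600e-02 m)² = 4.988e-04 m²
R_3 = (1.73×10^-8)(1340)/(4.988e-04) = 0.04648 Ω
R_total = R_1 + R_2 + R_3 = 1.26 Ω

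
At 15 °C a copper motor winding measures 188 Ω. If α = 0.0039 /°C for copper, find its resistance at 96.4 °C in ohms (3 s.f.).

ΔT = 96.4 − 15 = 81.4 °C
R = R₀(1 + αΔT) = 188 × (1 + 0.0039×81.4) = 188 × 1.317 = 248 Ω

248 Ω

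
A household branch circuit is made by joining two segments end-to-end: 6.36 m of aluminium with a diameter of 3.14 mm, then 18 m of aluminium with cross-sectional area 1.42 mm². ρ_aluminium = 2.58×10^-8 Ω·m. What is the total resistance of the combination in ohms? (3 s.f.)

0.348 Ω

Segment 1: A = π(d/2)² = π(1.5700e-03 m)² = 7.744e-06 m²
R₁ = ρL/A = (2.58×10^-8)(6.36)/(7.744e-06) = 0.02119 Ω
Segment 2: A = 1.42 mm² = 1.420e-06 m²
R₂ = (2.58×10^-8)(18)/(1.420e-06) = 0.327 Ω
R = R₁ + R₂ = 0.348 Ω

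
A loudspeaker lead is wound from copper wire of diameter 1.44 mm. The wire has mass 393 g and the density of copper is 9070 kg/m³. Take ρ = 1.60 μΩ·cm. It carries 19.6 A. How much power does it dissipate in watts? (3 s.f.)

100 W

ρ = 1.60 μΩ·cm = 1.60×10^-8 Ω·m
A = π(d/2)² = π(7.2000e-04 m)² = 1.6286e-06 m²
L = m/(density·A) = 0.393/(9070×1.6286e-06) = 26.61 m
R = ρL/A = (1.60×10^-8)(26.61)/(1.6286e-06) = 0.2614 Ω
P = I²R = (19.6)² × 0.2614 = 100 W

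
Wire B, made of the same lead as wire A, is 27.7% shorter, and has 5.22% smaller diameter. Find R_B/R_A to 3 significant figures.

0.805

R ∝ L/d², so R_B/R_A = (1 − 27.7/100) × (1 − 5.22/100)⁻²
= 0.723 × 1.113 = 0.805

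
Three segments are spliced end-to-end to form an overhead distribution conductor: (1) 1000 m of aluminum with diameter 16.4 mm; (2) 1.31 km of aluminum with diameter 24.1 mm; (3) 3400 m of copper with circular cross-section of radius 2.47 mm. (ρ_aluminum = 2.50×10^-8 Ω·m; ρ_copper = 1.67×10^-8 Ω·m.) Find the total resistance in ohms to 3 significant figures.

3.15 Ω

Seg 1: A = π(d/2)² = π(8.2000e-03 m)² = 2.112e-04 m²
R_1 = (2.50×10^-8)(1000)/(2.112e-04) = 0.1183 Ω
Seg 2: A = π(d/2)² = π(1.2050e-02 m)² = 4.562e-04 m²
R_2 = (2.50×10^-8)(1310)/(4.562e-04) = 0.07179 Ω
Seg 3: A = πr² = π(2.4700e-03 m)² = 1.917e-05 m²
R_3 = (1.67×10^-8)(3400)/(1.917e-05) = 2.962 Ω
R_total = R_1 + R_2 + R_3 = 3.15 Ω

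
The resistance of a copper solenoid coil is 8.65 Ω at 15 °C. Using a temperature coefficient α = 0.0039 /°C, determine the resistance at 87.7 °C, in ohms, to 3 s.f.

11.1 Ω

ΔT = 87.7 − 15 = 72.7 °C
R = R₀(1 + αΔT) = 8.65 × (1 + 0.0039×72.7) = 8.65 × 1.284 = 11.1 Ω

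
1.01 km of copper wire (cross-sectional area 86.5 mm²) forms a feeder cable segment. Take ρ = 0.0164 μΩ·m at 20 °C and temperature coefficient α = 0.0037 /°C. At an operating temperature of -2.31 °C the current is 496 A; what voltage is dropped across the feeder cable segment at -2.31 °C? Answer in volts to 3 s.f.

ρ = 0.0164 μΩ·m = 1.64×10^-8 Ω·m
A = 86.5 mm² = 8.650e-05 m²
R₍20₎ = ρL/A = (1.64×10^-8)(1010)/(8.650e-05) = 0.1915 Ω
R₍-2.31₎ = R₍20₎(1 + αΔT) = 0.1915 × (1 + 0.0037×-22.3) = 0.1757 Ω
V = IR = 496 × 0.1757 = 87.1 V

87.1 V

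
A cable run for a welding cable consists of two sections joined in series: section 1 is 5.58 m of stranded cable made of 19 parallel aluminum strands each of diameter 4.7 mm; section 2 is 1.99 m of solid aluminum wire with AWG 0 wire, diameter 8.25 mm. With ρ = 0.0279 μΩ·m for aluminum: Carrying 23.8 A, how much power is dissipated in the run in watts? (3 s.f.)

ρ = 0.0279 μΩ·m = 2.79×10^-8 Ω·m
Section 1: A_strand = π(2.3500e-03)² = 1.735e-05 m²; R₁ = ρL/(N·A_s) = (2.79×10^-8)(5.58)/(19×1.735e-05) = 4.723×10^-4 Ω
Section 2: A = π(8.25/2 mm)² = π(4.1250e-03 m)² = 5.346e-05 m²
R₂ = (2.79×10^-8)(1.99)/(5.346e-05) = 0.001039 Ω
R = R₁ + R₂ = 0.001511 Ω
P = I²R = (23.8)² × 0.001511 = 0.856 W

0.856 W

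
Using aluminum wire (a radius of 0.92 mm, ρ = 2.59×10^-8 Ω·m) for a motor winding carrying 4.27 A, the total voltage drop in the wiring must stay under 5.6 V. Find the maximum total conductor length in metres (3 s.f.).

135 m

A = πr² = π(9.2000e-04 m)² = 2.659e-06 m²
L_max = V_max·A/(1·ρI) = (5.6)(2.659e-06)/(2.59×10^-8×4.27) = 135 m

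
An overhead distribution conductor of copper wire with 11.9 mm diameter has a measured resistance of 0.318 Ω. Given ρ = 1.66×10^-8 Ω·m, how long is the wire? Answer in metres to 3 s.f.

A = π(d/2)² = π(5.9500e-03 m)² = 1.112e-04 m²
L = RA/ρ = (0.318)(1.112e-04)/(1.66×10^-8) = 2130 m

2130 m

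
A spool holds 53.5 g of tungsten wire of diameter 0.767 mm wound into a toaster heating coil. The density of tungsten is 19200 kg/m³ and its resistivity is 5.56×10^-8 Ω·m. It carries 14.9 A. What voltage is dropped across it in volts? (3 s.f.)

A = π(d/2)² = π(3.8350e-04 m)² = 4.6204e-07 m²
L = m/(density·A) = 0.0535/(19200×4.6204e-07) = 6.031 m
R = ρL/A = (5.56×10^-8)(6.031)/(4.6204e-07) = 0.7257 Ω
V = IR = 14.9 × 0.7257 = 10.8 V

10.8 V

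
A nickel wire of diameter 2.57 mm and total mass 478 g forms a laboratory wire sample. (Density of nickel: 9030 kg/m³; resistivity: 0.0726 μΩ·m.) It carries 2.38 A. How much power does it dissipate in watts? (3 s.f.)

0.809 W

ρ = 0.0726 μΩ·m = 7.26×10^-8 Ω·m
A = π(d/2)² = π(1.2850e-03 m)² = 5.1875e-06 m²
L = m/(density·A) = 0.478/(9030×5.1875e-06) = 10.2 m
R = ρL/A = (7.26×10^-8)(10.2)/(5.1875e-06) = 0.1428 Ω
P = I²R = (2.38)² × 0.1428 = 0.809 W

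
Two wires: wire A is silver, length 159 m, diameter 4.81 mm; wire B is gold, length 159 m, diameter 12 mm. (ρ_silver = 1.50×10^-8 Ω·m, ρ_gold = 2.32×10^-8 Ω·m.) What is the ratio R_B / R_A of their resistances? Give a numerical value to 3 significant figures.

R ∝ ρL/d², so R_B/R_A = (ρ_B/ρ_A) × (d_A/d_B)²
= (2.32×10^-8/1.50×10^-8) × (4.81/12)² = 0.248

0.248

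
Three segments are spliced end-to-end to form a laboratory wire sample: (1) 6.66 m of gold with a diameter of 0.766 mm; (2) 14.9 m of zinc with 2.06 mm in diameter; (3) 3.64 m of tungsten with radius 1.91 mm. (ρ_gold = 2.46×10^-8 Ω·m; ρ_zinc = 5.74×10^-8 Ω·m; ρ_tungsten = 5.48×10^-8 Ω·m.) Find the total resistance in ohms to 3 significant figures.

0.630 Ω

Seg 1: A = π(d/2)² = π(3.8300e-04 m)² = 4.608e-07 m²
R_1 = (2.46×10^-8)(6.66)/(4.608e-07) = 0.3555 Ω
Seg 2: A = π(d/2)² = π(1.0300e-03 m)² = 3.333e-06 m²
R_2 = (5.74×10^-8)(14.9)/(3.333e-06) = 0.2566 Ω
Seg 3: A = πr² = π(1.9100e-03 m)² = 1.146e-05 m²
R_3 = (5.48×10^-8)(3.64)/(1.146e-05) = 0.0174 Ω
R_total = R_1 + R_2 + R_3 = 0.630 Ω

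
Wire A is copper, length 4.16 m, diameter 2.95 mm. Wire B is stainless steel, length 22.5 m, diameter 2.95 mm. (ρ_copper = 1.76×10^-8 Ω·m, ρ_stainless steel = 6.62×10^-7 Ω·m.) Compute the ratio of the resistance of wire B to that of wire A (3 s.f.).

203

R ∝ ρL/d², so R_B/R_A = (ρ_B/ρ_A) × (L_B/L_A)
= (6.62×10^-7/1.76×10^-8) × (22.5/4.16) = 203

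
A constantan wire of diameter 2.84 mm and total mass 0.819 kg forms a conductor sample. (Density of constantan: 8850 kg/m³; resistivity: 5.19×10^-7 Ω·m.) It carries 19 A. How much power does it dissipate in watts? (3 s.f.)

A = π(d/2)² = π(1.4200e-03 m)² = 6.3347e-06 m²
L = m/(density·A) = 0.819/(8850×6.3347e-06) = 14.61 m
R = ρL/A = (5.19×10^-7)(14.61)/(6.3347e-06) = 1.197 Ω
P = I²R = (19)² × 1.197 = 432 W

432 W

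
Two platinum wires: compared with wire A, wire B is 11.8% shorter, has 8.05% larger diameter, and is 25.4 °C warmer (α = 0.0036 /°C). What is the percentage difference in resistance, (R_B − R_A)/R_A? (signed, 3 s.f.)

R ∝ ρL/d² with ρ ∝ (1+αΔT), so R_B/R_A = (1 − 11.8/100) × (1 + 8.05/100)⁻² × (1 + 0.0036×25.4)
= 0.882 × 0.8566 × 1.091 = 0.8246
(R_B − R_A)/R_A = 0.8246 − 1 = -17.5%

-17.5%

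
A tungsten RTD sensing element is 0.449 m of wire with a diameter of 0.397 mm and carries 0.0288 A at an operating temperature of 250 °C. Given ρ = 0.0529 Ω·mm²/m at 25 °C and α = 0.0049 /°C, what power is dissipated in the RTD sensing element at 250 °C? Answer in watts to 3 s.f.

ρ = 0.0529 Ω·mm²/m = 5.29×10^-8 Ω·m
A = π(d/2)² = π(1.9850e-04 m)² = 1.238e-07 m²
R₍25₎ = ρL/A = (5.29×10^-8)(0.449)/(1.238e-07) = 0.1919 Ω
R₍250₎ = R₍25₎(1 + αΔT) = 0.1919 × (1 + 0.0049×225) = 0.4034 Ω
P = I²R = (0.0288)² × 0.4034 = 3.35×10^-4 W

3.35×10^-4 W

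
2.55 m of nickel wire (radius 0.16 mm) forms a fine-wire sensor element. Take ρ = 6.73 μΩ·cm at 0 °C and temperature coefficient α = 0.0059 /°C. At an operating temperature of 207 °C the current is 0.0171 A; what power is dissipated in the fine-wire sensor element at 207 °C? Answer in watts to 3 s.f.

0.00139 W

ρ = 6.73 μΩ·cm = 6.73×10^-8 Ω·m
A = πr² = π(1.6000e-04 m)² = 8.042e-08 m²
R₍0₎ = ρL/A = (6.73×10^-8)(2.55)/(8.042e-08) = 2.134 Ω
R₍207₎ = R₍0₎(1 + αΔT) = 2.134 × (1 + 0.0059×207) = 4.74 Ω
P = I²R = (0.0171)² × 4.74 = 0.00139 W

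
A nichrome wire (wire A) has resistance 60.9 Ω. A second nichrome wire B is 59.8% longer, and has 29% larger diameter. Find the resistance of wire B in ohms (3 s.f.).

58.5 Ω

R ∝ L/d², so R_B/R_A = (1 + 59.8/100) × (1 + 29/100)⁻²
= 1.598 × 0.6009 = 0.9603
R_B = 0.9603 × 60.9 = 58.5 Ω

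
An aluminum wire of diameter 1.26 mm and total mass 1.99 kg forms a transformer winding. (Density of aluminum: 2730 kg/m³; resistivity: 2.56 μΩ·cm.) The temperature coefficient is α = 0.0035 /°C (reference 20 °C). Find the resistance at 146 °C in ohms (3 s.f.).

ρ = 2.56 μΩ·cm = 2.56×10^-8 Ω·m
A = π(d/2)² = π(6.3000e-04 m)² = 1.2469e-06 m²
L = m/(density·A) = 1.99/(2730×1.2469e-06) = 584.6 m
R = ρL/A = (2.56×10^-8)(584.6)/(1.2469e-06) = 12 Ω
R(146 °C) = 12 × (1 + 0.0035×126) = 17.3 Ω

17.3 Ω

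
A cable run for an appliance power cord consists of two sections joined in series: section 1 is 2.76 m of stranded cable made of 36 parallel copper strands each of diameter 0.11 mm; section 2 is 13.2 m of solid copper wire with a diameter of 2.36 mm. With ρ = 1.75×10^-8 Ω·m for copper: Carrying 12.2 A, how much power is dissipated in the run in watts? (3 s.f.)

Section 1: A_strand = π(5.5000e-05)² = 9.503e-09 m²; R₁ = ρL/(N·A_s) = (1.75×10^-8)(2.76)/(36×9.503e-09) = 0.1412 Ω
Section 2: A = π(d/2)² = π(1.1800e-03 m)² = 4.374e-06 m²
R₂ = (1.75×10^-8)(13.2)/(4.374e-06) = 0.05281 Ω
R = R₁ + R₂ = 0.194 Ω
P = I²R = (12.2)² × 0.194 = 28.9 W

28.9 W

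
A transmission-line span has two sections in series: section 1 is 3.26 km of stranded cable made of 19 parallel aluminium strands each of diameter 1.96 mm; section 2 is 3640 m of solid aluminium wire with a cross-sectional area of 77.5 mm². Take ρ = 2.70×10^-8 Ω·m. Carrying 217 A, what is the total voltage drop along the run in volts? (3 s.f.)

Section 1: A_strand = π(9.8000e-04)² = 3.017e-06 m²; R₁ = ρL/(N·A_s) = (2.70×10^-8)(3260)/(19×3.017e-06) = 1.535 Ω
Section 2: A = 77.5 mm² = 7.750e-05 m²
R₂ = (2.70×10^-8)(3640)/(7.750e-05) = 1.268 Ω
R = R₁ + R₂ = 2.804 Ω
V = IR = 217 × 2.804 = 608 V

608 V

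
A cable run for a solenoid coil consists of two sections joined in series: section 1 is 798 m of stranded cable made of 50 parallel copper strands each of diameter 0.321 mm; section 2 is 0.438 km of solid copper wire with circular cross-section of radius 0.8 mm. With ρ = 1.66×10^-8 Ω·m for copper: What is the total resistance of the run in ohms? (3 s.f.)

6.89 Ω

Section 1: A_strand = π(1.6050e-04)² = 8.093e-08 m²; R₁ = ρL/(N·A_s) = (1.66×10^-8)(798)/(50×8.093e-08) = 3.274 Ω
Section 2: A = πr² = π(8.0000e-04 m)² = 2.011e-06 m²
R₂ = (1.66×10^-8)(438)/(2.011e-06) = 3.616 Ω
R = R₁ + R₂ = 6.89 Ω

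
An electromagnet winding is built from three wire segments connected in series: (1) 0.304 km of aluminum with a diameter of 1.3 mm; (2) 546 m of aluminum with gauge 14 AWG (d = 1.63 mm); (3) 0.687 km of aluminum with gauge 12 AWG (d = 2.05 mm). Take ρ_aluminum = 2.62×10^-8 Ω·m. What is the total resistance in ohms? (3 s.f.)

18.3 Ω

Seg 1: A = π(d/2)² = π(6.5000e-04 m)² = 1.327e-06 m²
R_1 = (2.62×10^-8)(304)/(1.327e-06) = 6.001 Ω
Seg 2: A = π(1.63/2 mm)² = π(8.1500e-04 m)² = 2.087e-06 m²
R_2 = (2.62×10^-8)(546)/(2.087e-06) = 6.855 Ω
Seg 3: A = π(2.05/2 mm)² = π(1.0250e-03 m)² = 3.301e-06 m²
R_3 = (2.62×10^-8)(687)/(3.301e-06) = 5.453 Ω
R_total = R_1 + R_2 + R_3 = 18.3 Ω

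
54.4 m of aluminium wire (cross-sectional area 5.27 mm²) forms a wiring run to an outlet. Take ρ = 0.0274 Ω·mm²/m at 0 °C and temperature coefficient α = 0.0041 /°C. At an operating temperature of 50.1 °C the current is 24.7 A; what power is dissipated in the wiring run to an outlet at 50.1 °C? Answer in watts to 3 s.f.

208 W

ρ = 0.0274 Ω·mm²/m = 2.74×10^-8 Ω·m
A = 5.27 mm² = 5.270e-06 m²
R₍0₎ = ρL/A = (2.74×10^-8)(54.4)/(5.270e-06) = 0.2828 Ω
R₍50.1₎ = R₍0₎(1 + αΔT) = 0.2828 × (1 + 0.0041×50.1) = 0.3409 Ω
P = I²R = (24.7)² × 0.3409 = 208 W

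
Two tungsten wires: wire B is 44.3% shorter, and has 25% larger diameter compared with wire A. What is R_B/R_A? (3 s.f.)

0.356

R ∝ L/d², so R_B/R_A = (1 − 44.3/100) × (1 + 25/100)⁻²
= 0.557 × 0.64 = 0.356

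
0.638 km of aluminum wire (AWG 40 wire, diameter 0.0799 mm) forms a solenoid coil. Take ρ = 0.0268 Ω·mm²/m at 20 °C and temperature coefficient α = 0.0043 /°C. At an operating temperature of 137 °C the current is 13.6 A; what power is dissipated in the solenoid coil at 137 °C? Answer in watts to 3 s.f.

ρ = 0.0268 Ω·mm²/m = 2.68×10^-8 Ω·m
A = π(0.0799/2 mm)² = π(3.9950e-05 m)² = 5.014e-09 m²
R₍20₎ = ρL/A = (2.68×10^-8)(638)/(5.014e-09) = 3410 Ω
R₍137₎ = R₍20₎(1 + αΔT) = 3410 × (1 + 0.0043×117) = 5126 Ω
P = I²R = (13.6)² × 5126 = 9.48×10^5 W

9.48×10^5 W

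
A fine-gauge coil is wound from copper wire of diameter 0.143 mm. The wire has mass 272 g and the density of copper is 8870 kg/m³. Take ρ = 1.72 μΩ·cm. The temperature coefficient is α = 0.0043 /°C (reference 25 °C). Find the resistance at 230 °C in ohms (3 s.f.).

ρ = 1.72 μΩ·cm = 1.72×10^-8 Ω·m
A = π(d/2)² = π(7.1500e-05 m)² = 1.6061e-08 m²
L = m/(density·A) = 0.272/(8870×1.6061e-08) = 1909 m
R = ρL/A = (1.72×10^-8)(1909)/(1.6061e-08) = 2045 Ω
R(230 °C) = 2045 × (1 + 0.0043×205) = 3850 Ω

3850 Ω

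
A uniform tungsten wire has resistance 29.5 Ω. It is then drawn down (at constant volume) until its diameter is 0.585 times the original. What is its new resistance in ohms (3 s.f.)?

252 Ω

Volume constant ⇒ L' = L/r² with r = 0.585. R' = ρL'/A' = ρ(L/r²)/(πr²d₀²/4) = R/r⁴.
R' = 8.538 × 29.5 = 252 Ω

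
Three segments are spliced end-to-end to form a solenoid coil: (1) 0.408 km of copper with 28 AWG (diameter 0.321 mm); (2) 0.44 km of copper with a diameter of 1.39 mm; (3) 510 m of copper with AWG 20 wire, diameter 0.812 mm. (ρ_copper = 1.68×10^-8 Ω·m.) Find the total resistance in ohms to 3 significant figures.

Seg 1: A = π(0.321/2 mm)² = π(1.6050e-04 m)² = 8.093e-08 m²
R_1 = (1.68×10^-8)(408)/(8.093e-08) = 84.7 Ω
Seg 2: A = π(d/2)² = π(6.9500e-04 m)² = 1.517e-06 m²
R_2 = (1.68×10^-8)(440)/(1.517e-06) = 4.871 Ω
Seg 3: A = π(0.812/2 mm)² = π(4.0600e-04 m)² = 5.178e-07 m²
R_3 = (1.68×10^-8)(510)/(5.178e-07) = 16.55 Ω
R_total = R_1 + R_2 + R_3 = 106 Ω

106 Ω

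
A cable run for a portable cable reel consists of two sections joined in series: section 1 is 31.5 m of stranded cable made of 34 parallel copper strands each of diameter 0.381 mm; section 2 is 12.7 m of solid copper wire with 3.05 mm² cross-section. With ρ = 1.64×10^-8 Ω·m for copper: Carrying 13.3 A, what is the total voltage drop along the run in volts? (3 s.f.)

Section 1: A_strand = π(1.9050e-04)² = 1.140e-07 m²; R₁ = ρL/(N·A_s) = (1.64×10^-8)(31.5)/(34×1.140e-07) = 0.1333 Ω
Section 2: A = 3.05 mm² = 3.050e-06 m²
R₂ = (1.64×10^-8)(12.7)/(3.050e-06) = 0.06829 Ω
R = R₁ + R₂ = 0.2016 Ω
V = IR = 13.3 × 0.2016 = 2.68 V

2.68 V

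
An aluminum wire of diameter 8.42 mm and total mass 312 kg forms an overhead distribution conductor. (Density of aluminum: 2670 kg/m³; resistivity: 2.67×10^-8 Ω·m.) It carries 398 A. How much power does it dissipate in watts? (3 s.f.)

1.59×10^5 W

A = π(d/2)² = π(4.2100e-03 m)² = 5.5682e-05 m²
L = m/(density·A) = 312/(2670×5.5682e-05) = 2099 m
R = ρL/A = (2.67×10^-8)(2099)/(5.5682e-05) = 1.006 Ω
P = I²R = (398)² × 1.006 = 1.59×10^5 W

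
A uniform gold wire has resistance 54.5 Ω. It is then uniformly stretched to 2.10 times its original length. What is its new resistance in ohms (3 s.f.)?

Volume constant ⇒ A' = A/k with k = 2.1. R' = ρ(kL)/(A/k) = k²R.
R' = 4.41 × 54.5 = 240 Ω

240 Ω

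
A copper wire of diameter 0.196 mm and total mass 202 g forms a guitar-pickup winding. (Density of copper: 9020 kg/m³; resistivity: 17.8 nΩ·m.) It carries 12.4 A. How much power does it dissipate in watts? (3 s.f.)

67300 W

ρ = 17.8 nΩ·m = 1.78×10^-8 Ω·m
A = π(d/2)² = π(9.8000e-05 m)² = 3.0172e-08 m²
L = m/(density·A) = 0.202/(9020×3.0172e-08) = 742.2 m
R = ρL/A = (1.78×10^-8)(742.2)/(3.0172e-08) = 437.9 Ω
P = I²R = (12.4)² × 437.9 = 67300 W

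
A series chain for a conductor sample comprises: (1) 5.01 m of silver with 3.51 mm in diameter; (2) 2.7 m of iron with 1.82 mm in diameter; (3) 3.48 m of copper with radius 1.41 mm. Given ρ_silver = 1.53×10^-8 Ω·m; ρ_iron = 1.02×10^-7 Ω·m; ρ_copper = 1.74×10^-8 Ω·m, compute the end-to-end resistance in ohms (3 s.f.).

0.123 Ω

Seg 1: A = π(d/2)² = π(1.7550e-03 m)² = 9.676e-06 m²
R_1 = (1.53×10^-8)(5.01)/(9.676e-06) = 0.007922 Ω
Seg 2: A = π(d/2)² = π(9.1000e-04 m)² = 2.602e-06 m²
R_2 = (1.02×10^-7)(2.7)/(2.602e-06) = 0.1059 Ω
Seg 3: A = πr² = π(1.4100e-03 m)² = 6.246e-06 m²
R_3 = (1.74×10^-8)(3.48)/(6.246e-06) = 0.009695 Ω
R_total = R_1 + R_2 + R_3 = 0.123 Ω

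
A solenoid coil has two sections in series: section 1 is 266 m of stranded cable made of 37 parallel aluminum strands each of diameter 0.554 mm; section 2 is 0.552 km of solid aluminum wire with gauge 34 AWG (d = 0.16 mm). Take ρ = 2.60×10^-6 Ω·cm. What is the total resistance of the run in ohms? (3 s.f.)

ρ = 2.60×10^-6 Ω·cm = 2.60×10^-8 Ω·m
Section 1: A_strand = π(2.7700e-04)² = 2.411e-07 m²; R₁ = ρL/(N·A_s) = (2.60×10^-8)(266)/(37×2.411e-07) = 0.7754 Ω
Section 2: A = π(0.16/2 mm)² = π(8.0000e-05 m)² = 2.011e-08 m²
R₂ = (2.60×10^-8)(552)/(2.011e-08) = 713.8 Ω
R = R₁ + R₂ = 715 Ω

715 Ω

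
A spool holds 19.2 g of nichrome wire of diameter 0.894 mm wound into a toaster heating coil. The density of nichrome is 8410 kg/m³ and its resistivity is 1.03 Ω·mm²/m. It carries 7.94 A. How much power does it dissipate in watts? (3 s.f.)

376 W

ρ = 1.03 Ω·mm²/m = 1.03×10^-6 Ω·m
A = π(d/2)² = π(4.4700e-04 m)² = 6.2772e-07 m²
L = m/(density·A) = 0.0192/(8410×6.2772e-07) = 3.637 m
R = ρL/A = (1.03×10^-6)(3.637)/(6.2772e-07) = 5.968 Ω
P = I²R = (7.94)² × 5.968 = 376 W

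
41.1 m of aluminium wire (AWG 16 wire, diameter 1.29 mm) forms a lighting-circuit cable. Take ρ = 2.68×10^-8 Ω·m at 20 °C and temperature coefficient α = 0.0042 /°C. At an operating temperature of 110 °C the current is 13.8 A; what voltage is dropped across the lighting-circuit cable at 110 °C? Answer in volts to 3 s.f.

A = π(1.29/2 mm)² = π(6.4500e-04 m)² = 1.307e-06 m²
R₍20₎ = ρL/A = (2.68×10^-8)(41.1)/(1.307e-06) = 0.8428 Ω
R₍110₎ = R₍20₎(1 + αΔT) = 0.8428 × (1 + 0.0042×90) = 1.161 Ω
V = IR = 13.8 × 1.161 = 16.0 V

16.0 V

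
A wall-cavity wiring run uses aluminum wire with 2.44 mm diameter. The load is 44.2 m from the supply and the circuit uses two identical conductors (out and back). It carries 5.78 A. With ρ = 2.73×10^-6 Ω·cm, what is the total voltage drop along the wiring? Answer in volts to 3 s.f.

ρ = 2.73×10^-6 Ω·cm = 2.73×10^-8 Ω·m
A = π(d/2)² = π(1.2200e-03 m)² = 4.676e-06 m²
Total conductor length (both ways) L = 2 × 44.2 = 88.4 m
R = ρL/A = (2.73×10^-8)(88.4)/(4.676e-06) = 0.5161 Ω
V = IR = 5.78 × 0.5161 = 2.98 V

2.98 V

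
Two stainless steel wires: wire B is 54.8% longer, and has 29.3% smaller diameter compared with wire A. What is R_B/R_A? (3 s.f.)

3.10

R ∝ L/d², so R_B/R_A = (1 + 54.8/100) × (1 − 29.3/100)⁻²
= 1.548 × 2.001 = 3.10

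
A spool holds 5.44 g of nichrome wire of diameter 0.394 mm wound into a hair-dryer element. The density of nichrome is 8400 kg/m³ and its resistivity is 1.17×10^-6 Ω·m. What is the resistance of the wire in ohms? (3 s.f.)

A = π(d/2)² = π(1.9700e-04 m)² = 1.2192e-07 m²
L = m/(density·A) = 0.00544/(8400×1.2192e-07) = 5.312 m
R = ρL/A = (1.17×10^-6)(5.312)/(1.2192e-07) = 51.0 Ω

51.0 Ω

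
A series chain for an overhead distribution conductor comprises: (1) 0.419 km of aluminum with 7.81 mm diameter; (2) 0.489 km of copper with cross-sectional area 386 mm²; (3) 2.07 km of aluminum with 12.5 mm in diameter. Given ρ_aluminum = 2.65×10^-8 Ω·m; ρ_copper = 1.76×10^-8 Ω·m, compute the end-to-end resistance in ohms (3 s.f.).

0.701 Ω

Seg 1: A = π(d/2)² = π(3.9050e-03 m)² = 4.791e-05 m²
R_1 = (2.65×10^-8)(419)/(4.791e-05) = 0.2318 Ω
Seg 2: A = 386 mm² = 3.860e-04 m²
R_2 = (1.76×10^-8)(489)/(3.860e-04) = 0.0223 Ω
Seg 3: A = π(d/2)² = π(6.2500e-03 m)² = 1.227e-04 m²
R_3 = (2.65×10^-8)(2070)/(1.227e-04) = 0.447 Ω
R_total = R_1 + R_2 + R_3 = 0.701 Ω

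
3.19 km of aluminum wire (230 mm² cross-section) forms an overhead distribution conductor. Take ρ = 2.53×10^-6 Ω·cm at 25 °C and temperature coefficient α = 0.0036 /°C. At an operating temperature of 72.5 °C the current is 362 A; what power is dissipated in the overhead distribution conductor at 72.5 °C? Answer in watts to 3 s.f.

ρ = 2.53×10^-6 Ω·cm = 2.53×10^-8 Ω·m
A = 230 mm² = 2.300e-04 m²
R₍25₎ = ρL/A = (2.53×10^-8)(3190)/(2.300e-04) = 0.3509 Ω
R₍72.5₎ = R₍25₎(1 + αΔT) = 0.3509 × (1 + 0.0036×47.5) = 0.4109 Ω
P = I²R = (362)² × 0.4109 = 53800 W

53800 W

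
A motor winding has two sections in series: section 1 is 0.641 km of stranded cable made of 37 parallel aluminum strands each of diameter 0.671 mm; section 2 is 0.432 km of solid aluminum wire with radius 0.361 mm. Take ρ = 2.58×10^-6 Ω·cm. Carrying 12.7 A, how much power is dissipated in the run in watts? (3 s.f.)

ρ = 2.58×10^-6 Ω·cm = 2.58×10^-8 Ω·m
Section 1: A_strand = π(3.3550e-04)² = 3.536e-07 m²; R₁ = ρL/(N·A_s) = (2.58×10^-8)(641)/(37×3.536e-07) = 1.264 Ω
Section 2: A = πr² = π(3.6100e-04 m)² = 4.094e-07 m²
R₂ = (2.58×10^-8)(432)/(4.094e-07) = 27.22 Ω
R = R₁ + R₂ = 28.49 Ω
P = I²R = (12.7)² × 28.49 = 4590 W

4590 W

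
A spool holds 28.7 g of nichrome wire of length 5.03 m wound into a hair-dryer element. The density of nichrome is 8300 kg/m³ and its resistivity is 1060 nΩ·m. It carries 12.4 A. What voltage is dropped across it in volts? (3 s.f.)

ρ = 1060 nΩ·m = 1.06×10^-6 Ω·m
A = m/(density·L) = 0.0287/(8300×5.03) = 6.8744e-07 m²
R = ρL/A = (1.06×10^-6)(5.03)/(6.8744e-07) = 7.756 Ω
V = IR = 12.4 × 7.756 = 96.2 V

96.2 V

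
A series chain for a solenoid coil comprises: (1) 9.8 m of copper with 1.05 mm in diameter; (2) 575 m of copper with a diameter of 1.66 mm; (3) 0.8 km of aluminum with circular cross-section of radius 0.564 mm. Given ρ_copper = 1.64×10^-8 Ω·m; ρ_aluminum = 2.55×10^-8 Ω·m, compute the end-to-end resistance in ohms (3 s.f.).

25.0 Ω

Seg 1: A = π(d/2)² = π(5.2500e-04 m)² = 8.659e-07 m²
R_1 = (1.64×10^-8)(9.8)/(8.659e-07) = 0.1856 Ω
Seg 2: A = π(d/2)² = π(8.3000e-04 m)² = 2.164e-06 m²
R_2 = (1.64×10^-8)(575)/(2.164e-06) = 4.357 Ω
Seg 3: A = πr² = π(5.6400e-04 m)² = 9.993e-07 m²
R_3 = (2.55×10^-8)(800)/(9.993e-07) = 20.41 Ω
R_total = R_1 + R_2 + R_3 = 25.0 Ω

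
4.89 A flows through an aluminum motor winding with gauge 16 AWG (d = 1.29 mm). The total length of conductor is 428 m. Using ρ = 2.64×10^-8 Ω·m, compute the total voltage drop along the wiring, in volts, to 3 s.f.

A = π(1.29/2 mm)² = π(6.4500e-04 m)² = 1.307e-06 m²
R = ρL/A = (2.64×10^-8)(428)/(1.307e-06) = 8.645 Ω
V = IR = 4.89 × 8.645 = 42.3 V

42.3 V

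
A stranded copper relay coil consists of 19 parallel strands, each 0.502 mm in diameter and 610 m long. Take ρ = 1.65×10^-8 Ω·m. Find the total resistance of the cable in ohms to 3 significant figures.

2.68 Ω

A_strand = π(2.5100e-04 m)² = 1.979e-07 m²
R_strand = ρL/A = (1.65×10^-8)(610)/(1.979e-07) = 50.85 Ω
R_total = R_strand/N = 50.85/19 = 2.68 Ω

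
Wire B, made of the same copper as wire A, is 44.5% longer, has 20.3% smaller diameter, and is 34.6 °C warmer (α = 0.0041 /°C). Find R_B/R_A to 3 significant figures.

2.60

R ∝ ρL/d² with ρ ∝ (1+αΔT), so R_B/R_A = (1 + 44.5/100) × (1 − 20.3/100)⁻² × (1 + 0.0041×34.6)
= 1.445 × 1.574 × 1.142 = 2.60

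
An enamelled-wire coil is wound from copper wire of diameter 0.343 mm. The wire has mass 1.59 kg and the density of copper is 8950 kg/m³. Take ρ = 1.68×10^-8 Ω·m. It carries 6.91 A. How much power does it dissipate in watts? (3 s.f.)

16700 W

A = π(d/2)² = π(1.7150e-04 m)² = 9.2401e-08 m²
L = m/(density·A) = 1.59/(8950×9.2401e-08) = 1923 m
R = ρL/A = (1.68×10^-8)(1923)/(9.2401e-08) = 349.6 Ω
P = I²R = (6.91)² × 349.6 = 16700 W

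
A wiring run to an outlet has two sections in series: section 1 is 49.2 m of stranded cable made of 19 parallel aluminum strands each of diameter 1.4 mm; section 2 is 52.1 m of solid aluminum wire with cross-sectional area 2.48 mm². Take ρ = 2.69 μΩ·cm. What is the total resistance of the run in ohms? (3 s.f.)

0.610 Ω

ρ = 2.69 μΩ·cm = 2.69×10^-8 Ω·m
Section 1: A_strand = π(7.0000e-04)² = 1.539e-06 m²; R₁ = ρL/(N·A_s) = (2.69×10^-8)(49.2)/(19×1.539e-06) = 0.04525 Ω
Section 2: A = 2.48 mm² = 2.480e-06 m²
R₂ = (2.69×10^-8)(52.1)/(2.480e-06) = 0.5651 Ω
R = R₁ + R₂ = 0.610 Ω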